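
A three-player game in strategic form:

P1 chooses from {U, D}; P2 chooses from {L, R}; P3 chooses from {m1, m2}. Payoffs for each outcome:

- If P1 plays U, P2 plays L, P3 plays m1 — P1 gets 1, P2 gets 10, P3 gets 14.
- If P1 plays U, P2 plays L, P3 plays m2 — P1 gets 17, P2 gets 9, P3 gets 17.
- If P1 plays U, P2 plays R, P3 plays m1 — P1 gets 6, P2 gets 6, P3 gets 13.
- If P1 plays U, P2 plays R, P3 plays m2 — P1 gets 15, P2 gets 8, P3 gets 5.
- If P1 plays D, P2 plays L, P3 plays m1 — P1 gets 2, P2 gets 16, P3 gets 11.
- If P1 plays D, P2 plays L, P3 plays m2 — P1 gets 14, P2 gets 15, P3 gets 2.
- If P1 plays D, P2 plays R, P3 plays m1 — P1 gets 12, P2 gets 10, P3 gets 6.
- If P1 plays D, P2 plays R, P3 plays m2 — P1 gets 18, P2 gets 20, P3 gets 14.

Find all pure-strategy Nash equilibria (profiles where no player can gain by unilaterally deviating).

Pure-strategy Nash equilibria: (U, L, m2), (D, L, m1), (D, R, m2)

For each player, find the best response to each opponent profile; mutual best responses are the pure NE.
P1 against (L, m1): payoffs 1, 2 → best response D.
P1 against (L, m2): payoffs 17, 14 → best response U.
P1 against (R, m1): payoffs 6, 12 → best response D.
P1 against (R, m2): payoffs 15, 18 → best response D.
P2 against (U, m1): payoffs 10, 6 → best response L.
P2 against (U, m2): payoffs 9, 8 → best response L.
P2 against (D, m1): payoffs 16, 10 → best response L.
P2 against (D, m2): payoffs 15, 20 → best response R.
P3 against (U, L): payoffs 14, 17 → best response m2.
P3 against (U, R): payoffs 13, 5 → best response m1.
P3 against (D, L): payoffs 11, 2 → best response m1.
P3 against (D, R): payoffs 6, 14 → best response m2.
Mutual best responses: (U, L, m2); (D, L, m1); (D, R, m2).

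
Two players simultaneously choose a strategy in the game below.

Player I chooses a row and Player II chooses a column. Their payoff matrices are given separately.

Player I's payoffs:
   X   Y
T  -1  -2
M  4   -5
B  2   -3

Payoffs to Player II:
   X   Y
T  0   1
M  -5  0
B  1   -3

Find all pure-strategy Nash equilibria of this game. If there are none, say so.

Mark each player's best response to every combination of opponents' strategies; a profile where every player is best-responding is a pure Nash equilibrium.
Player I against X: payoffs -1, 4, 2 → best response M.
Player I against Y: payoffs -2, -5, -3 → best response T.
Player II against T: payoffs 0, 1 → best response Y.
Player II against M: payoffs -5, 0 → best response Y.
Player II against B: payoffs 1, -3 → best response X.
Mutual best responses: (T, Y).

The unique pure-strategy Nash equilibrium is (T, Y).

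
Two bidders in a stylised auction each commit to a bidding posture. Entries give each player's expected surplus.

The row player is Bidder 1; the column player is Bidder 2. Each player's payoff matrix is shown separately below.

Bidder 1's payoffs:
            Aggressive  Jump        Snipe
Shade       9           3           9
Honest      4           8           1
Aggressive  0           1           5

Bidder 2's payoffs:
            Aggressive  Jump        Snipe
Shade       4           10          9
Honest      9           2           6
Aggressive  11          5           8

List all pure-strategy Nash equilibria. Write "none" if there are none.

For each strategy profile, look for a profitable unilateral deviation.
(Shade, Aggressive): Bidder 2 can switch to Jump (4 → 10). Not NE.
(Shade, Jump): Bidder 1 can switch to Honest (3 → 8). Not NE.
(Shade, Snipe): Bidder 2 can switch to Jump (9 → 10). Not NE.
(Honest, Aggressive): Bidder 1 can switch to Shade (4 → 9). Not NE.
(Honest, Jump): Bidder 2 can switch to Aggressive (2 → 9). Not NE.
(Honest, Snipe): Bidder 1 can switch to Shade (1 → 9). Not NE.
(The remaining 3 profiles each have a profitable deviation by the same check.)

No pure-strategy Nash equilibrium.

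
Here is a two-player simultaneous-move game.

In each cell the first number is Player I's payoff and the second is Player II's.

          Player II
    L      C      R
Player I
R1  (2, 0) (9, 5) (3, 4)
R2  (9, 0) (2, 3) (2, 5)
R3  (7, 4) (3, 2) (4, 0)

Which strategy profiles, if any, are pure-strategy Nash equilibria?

For each player, find the best response to each opponent profile; mutual best responses are the pure NE.
Player I against L: payoffs 2, 9, 7 → best response R2.
Player I against C: payoffs 9, 2, 3 → best response R1.
Player I against R: payoffs 3, 2, 4 → best response R3.
Player II against R1: payoffs 0, 5, 4 → best response C.
Player II against R2: payoffs 0, 3, 5 → best response R.
Player II against R3: payoffs 4, 2, 0 → best response L.
Mutual best responses: (R1, C).

Pure NE: (R1, C)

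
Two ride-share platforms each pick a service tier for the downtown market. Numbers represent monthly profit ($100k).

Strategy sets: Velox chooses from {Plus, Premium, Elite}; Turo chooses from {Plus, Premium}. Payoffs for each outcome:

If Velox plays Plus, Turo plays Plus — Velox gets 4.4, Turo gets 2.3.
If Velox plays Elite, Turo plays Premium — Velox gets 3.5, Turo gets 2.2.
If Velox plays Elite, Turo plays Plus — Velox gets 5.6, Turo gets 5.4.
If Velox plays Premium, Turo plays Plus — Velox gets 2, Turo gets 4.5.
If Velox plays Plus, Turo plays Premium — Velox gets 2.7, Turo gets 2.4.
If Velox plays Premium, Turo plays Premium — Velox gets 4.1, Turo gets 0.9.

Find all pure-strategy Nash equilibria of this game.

Pure NE: (Elite, Plus)

(Plus, Plus): Velox can switch to Elite (4.4 → 5.6). Not NE.
(Plus, Premium): Velox can switch to Premium (2.7 → 4.1). Not NE.
(Premium, Plus): Velox can switch to Plus (2 → 4.4). Not NE.
(Premium, Premium): Turo can switch to Plus (0.9 → 4.5). Not NE.
(Elite, Plus): Velox gets 5.6, best alternative 4.4; Turo gets 5.4, best alternative 2.2. No profitable deviation — NE.
(Elite, Premium): Velox can switch to Premium (3.5 → 4.1). Not NE.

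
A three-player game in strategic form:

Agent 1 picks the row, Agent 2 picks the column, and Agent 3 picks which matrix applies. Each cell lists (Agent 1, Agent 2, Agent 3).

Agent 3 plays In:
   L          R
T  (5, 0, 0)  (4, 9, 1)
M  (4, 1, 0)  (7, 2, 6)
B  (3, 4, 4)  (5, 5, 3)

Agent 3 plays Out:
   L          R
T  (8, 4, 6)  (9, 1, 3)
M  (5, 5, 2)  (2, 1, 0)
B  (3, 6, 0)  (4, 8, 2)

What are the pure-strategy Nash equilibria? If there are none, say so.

Agent 1 against (L, In): payoffs 5, 4, 3 → best response T.
Agent 1 against (L, Out): payoffs 8, 5, 3 → best response T.
Agent 1 against (R, In): payoffs 4, 7, 5 → best response M.
Agent 1 against (R, Out): payoffs 9, 2, 4 → best response T.
Agent 2 against (T, In): payoffs 0, 9 → best response R.
Agent 2 against (T, Out): payoffs 4, 1 → best response L.
Agent 2 against (M, In): payoffs 1, 2 → best response R.
Agent 2 against (M, Out): payoffs 5, 1 → best response L.
Agent 2 against (B, In): payoffs 4, 5 → best response R.
Agent 2 against (B, Out): payoffs 6, 8 → best response R.
Agent 3 against (T, L): payoffs 0, 6 → best response Out.
Agent 3 against (T, R): payoffs 1, 3 → best response Out.
Agent 3 against (M, L): payoffs 0, 2 → best response Out.
Agent 3 against (M, R): payoffs 6, 0 → best response In.
Agent 3 against (B, L): payoffs 4, 0 → best response In.
Agent 3 against (B, R): payoffs 3, 2 → best response In.
Mutual best responses: (T, L, Out); (M, R, In).

The pure Nash equilibria are (T, L, Out); (M, R, In).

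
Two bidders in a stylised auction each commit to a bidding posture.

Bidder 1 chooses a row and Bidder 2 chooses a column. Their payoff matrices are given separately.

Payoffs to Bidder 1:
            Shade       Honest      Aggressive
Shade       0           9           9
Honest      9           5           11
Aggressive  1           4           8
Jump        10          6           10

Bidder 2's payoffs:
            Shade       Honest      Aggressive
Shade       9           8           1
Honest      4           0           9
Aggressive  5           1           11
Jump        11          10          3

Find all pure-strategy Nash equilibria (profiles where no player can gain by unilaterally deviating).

Pure-strategy Nash equilibria: (Honest, Aggressive) and (Jump, Shade)

(Shade, Shade): Bidder 1 can switch to Honest (0 → 9). Not NE.
(Shade, Honest): Bidder 2 can switch to Shade (8 → 9). Not NE.
(Shade, Aggressive): Bidder 1 can switch to Honest (9 → 11). Not NE.
(Honest, Shade): Bidder 1 can switch to Jump (9 → 10). Not NE.
(Honest, Honest): Bidder 1 can switch to Shade (5 → 9). Not NE.
(Honest, Aggressive): Bidder 1 gets 11, best alternative 10; Bidder 2 gets 9, best alternative 4. No profitable deviation — NE.
(Aggressive, Shade): Bidder 1 can switch to Honest (1 → 9). Not NE.
(Aggressive, Honest): Bidder 1 can switch to Shade (4 → 9). Not NE.
(Aggressive, Aggressive): Bidder 1 can switch to Shade (8 → 9). Not NE.
(Jump, Shade): Bidder 1 gets 10, best alternative 9; Bidder 2 gets 11, best alternative 10. No profitable deviation — NE.
(The remaining 2 profiles each have a profitable deviation by the same check.)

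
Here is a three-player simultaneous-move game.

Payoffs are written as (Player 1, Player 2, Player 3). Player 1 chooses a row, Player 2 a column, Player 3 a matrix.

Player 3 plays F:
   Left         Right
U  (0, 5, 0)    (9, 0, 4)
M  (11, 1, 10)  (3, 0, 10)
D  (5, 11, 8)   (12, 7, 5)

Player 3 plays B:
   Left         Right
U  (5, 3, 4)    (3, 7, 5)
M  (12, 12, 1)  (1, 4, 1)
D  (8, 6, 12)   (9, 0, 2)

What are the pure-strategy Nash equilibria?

Player 1 against (Left, F): payoffs 0, 11, 5 → best response M.
Player 1 against (Left, B): payoffs 5, 12, 8 → best response M.
Player 1 against (Right, F): payoffs 9, 3, 12 → best response D.
Player 1 against (Right, B): payoffs 3, 1, 9 → best response D.
Player 2 against (U, F): payoffs 5, 0 → best response Left.
Player 2 against (U, B): payoffs 3, 7 → best response Right.
Player 2 against (M, F): payoffs 1, 0 → best response Left.
Player 2 against (M, B): payoffs 12, 4 → best response Left.
Player 2 against (D, F): payoffs 11, 7 → best response Left.
Player 2 against (D, B): payoffs 6, 0 → best response Left.
Player 3 against (U, Left): payoffs 0, 4 → best response B.
Player 3 against (U, Right): payoffs 4, 5 → best response B.
Player 3 against (M, Left): payoffs 10, 1 → best response F.
Player 3 against (M, Right): payoffs 10, 1 → best response F.
Player 3 against (D, Left): payoffs 8, 12 → best response B.
Player 3 against (D, Right): payoffs 5, 2 → best response F.
Mutual best responses: (M, Left, F).

(M, Left, F)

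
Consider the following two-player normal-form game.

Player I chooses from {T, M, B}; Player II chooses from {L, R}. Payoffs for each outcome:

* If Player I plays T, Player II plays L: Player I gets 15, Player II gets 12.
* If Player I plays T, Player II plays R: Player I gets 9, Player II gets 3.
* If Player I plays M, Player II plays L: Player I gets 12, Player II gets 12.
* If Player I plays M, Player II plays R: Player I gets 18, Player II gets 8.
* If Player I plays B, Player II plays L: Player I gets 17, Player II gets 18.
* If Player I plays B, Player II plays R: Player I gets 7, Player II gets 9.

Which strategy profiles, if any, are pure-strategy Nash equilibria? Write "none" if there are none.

Player I against L: payoffs 15, 12, 17 → best response B.
Player I against R: payoffs 9, 18, 7 → best response M.
Player II against T: payoffs 12, 3 → best response L.
Player II against M: payoffs 12, 8 → best response L.
Player II against B: payoffs 18, 9 → best response L.
Mutual best responses: (B, L).

Pure NE: (B, L)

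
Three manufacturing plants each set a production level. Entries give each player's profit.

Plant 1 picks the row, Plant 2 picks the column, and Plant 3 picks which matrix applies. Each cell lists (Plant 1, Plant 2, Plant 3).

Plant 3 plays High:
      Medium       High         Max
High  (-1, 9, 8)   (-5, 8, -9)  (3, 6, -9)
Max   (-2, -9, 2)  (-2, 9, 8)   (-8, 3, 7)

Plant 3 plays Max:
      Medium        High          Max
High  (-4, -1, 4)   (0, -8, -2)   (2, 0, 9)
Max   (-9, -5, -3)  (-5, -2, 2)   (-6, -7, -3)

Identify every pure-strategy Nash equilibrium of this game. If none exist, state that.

Pure-strategy Nash equilibria: (High, Medium, High); (High, Max, Max); (Max, High, High)

(High, Medium, High): Plant 1 gets -1, best alternative -2; Plant 2 gets 9, best alternative 8; Plant 3 gets 8, best alternative 4. No profitable deviation — NE.
(High, Medium, Max): Plant 2 can switch to Max (-1 → 0). Not NE.
(High, High, High): Plant 1 can switch to Max (-5 → -2). Not NE.
(High, High, Max): Plant 2 can switch to Medium (-8 → -1). Not NE.
(High, Max, High): Plant 2 can switch to Medium (6 → 9). Not NE.
(High, Max, Max): Plant 1 gets 2, best alternative -6; Plant 2 gets 0, best alternative -1; Plant 3 gets 9, best alternative -9. No profitable deviation — NE.
(Max, Medium, High): Plant 1 can switch to High (-2 → -1). Not NE.
(Max, Medium, Max): Plant 1 can switch to High (-9 → -4). Not NE.
(Max, High, High): Plant 1 gets -2, best alternative -5; Plant 2 gets 9, best alternative 3; Plant 3 gets 8, best alternative 2. No profitable deviation — NE.
(The remaining 3 profiles each have a profitable deviation by the same check.)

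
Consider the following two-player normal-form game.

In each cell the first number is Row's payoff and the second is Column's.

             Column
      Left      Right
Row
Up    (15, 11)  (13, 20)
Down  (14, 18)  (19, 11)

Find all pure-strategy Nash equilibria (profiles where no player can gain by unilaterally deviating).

Row against Left: payoffs 15, 14 → best response Up.
Row against Right: payoffs 13, 19 → best response Down.
Column against Up: payoffs 11, 20 → best response Right.
Column against Down: payoffs 18, 11 → best response Left.
No profile is a mutual best response for all players.

No pure-strategy Nash equilibrium.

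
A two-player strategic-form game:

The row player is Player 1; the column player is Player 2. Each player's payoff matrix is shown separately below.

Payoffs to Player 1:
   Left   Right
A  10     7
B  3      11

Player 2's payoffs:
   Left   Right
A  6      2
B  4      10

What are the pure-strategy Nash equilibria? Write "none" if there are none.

(A, Left) and (B, Right)

For each player, find the best response to each opponent profile; mutual best responses are the pure NE.
Player 1 against Left: payoffs 10, 3 → best response A.
Player 1 against Right: payoffs 7, 11 → best response B.
Player 2 against A: payoffs 6, 2 → best response Left.
Player 2 against B: payoffs 4, 10 → best response Right.
Mutual best responses: (A, Left); (B, Right).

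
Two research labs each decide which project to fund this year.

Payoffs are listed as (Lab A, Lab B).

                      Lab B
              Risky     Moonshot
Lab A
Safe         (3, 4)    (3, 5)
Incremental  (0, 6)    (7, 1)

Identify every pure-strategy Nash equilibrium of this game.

No pure-strategy Nash equilibrium.

For each player, find the best response to each opponent profile; mutual best responses are the pure NE.
Lab A against Risky: payoffs 3, 0 → best response Safe.
Lab A against Moonshot: payoffs 3, 7 → best response Incremental.
Lab B against Safe: payoffs 4, 5 → best response Moonshot.
Lab B against Incremental: payoffs 6, 1 → best response Risky.
No profile is a mutual best response for all players.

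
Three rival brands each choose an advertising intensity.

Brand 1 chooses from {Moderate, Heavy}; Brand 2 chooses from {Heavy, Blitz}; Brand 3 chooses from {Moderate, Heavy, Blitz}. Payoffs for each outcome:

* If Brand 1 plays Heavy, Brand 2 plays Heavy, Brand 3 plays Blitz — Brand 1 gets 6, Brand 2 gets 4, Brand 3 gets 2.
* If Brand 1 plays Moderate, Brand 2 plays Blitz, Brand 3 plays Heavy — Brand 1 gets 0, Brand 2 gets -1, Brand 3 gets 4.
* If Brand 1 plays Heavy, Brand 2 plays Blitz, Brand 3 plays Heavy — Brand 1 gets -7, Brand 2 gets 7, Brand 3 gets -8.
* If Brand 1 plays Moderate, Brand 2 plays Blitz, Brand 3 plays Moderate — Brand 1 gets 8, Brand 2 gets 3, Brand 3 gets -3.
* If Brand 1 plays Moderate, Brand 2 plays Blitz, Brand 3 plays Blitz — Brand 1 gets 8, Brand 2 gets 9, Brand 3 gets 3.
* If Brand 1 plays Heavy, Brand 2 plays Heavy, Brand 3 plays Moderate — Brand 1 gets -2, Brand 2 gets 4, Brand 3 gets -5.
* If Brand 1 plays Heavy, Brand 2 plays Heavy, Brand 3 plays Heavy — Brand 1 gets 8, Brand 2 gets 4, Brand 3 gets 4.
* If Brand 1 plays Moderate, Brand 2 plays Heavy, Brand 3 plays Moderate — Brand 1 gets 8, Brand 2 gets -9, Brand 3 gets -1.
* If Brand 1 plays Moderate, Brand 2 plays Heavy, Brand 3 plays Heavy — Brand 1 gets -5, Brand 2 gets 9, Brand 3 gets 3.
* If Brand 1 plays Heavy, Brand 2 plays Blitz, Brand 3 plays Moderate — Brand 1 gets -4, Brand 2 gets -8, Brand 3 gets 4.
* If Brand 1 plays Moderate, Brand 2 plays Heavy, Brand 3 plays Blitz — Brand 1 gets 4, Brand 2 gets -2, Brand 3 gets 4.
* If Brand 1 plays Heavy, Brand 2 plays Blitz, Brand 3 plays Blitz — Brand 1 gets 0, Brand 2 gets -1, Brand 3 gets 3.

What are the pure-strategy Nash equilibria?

For each strategy profile, look for a profitable unilateral deviation.
(Moderate, Heavy, Moderate): Brand 2 can switch to Blitz (-9 → 3). Not NE.
(Moderate, Heavy, Heavy): Brand 1 can switch to Heavy (-5 → 8). Not NE.
(Moderate, Heavy, Blitz): Brand 1 can switch to Heavy (4 → 6). Not NE.
(Moderate, Blitz, Moderate): Brand 3 can switch to Heavy (-3 → 4). Not NE.
(Moderate, Blitz, Heavy): Brand 2 can switch to Heavy (-1 → 9). Not NE.
(Moderate, Blitz, Blitz): Brand 3 can switch to Heavy (3 → 4). Not NE.
(Heavy, Heavy, Moderate): Brand 1 can switch to Moderate (-2 → 8). Not NE.
(Heavy, Heavy, Heavy): Brand 2 can switch to Blitz (4 → 7). Not NE.
(The remaining 4 profiles each have a profitable deviation by the same check.)

No pure-strategy Nash equilibrium.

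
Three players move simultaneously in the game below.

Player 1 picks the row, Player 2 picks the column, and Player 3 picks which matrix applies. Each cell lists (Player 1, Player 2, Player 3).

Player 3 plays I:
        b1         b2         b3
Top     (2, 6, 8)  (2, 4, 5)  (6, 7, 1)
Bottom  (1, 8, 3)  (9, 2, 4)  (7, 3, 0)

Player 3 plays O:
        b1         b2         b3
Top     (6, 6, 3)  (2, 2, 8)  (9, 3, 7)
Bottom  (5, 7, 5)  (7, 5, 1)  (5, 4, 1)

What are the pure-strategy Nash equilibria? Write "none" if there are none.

No pure-strategy Nash equilibrium.

Player 1 against (b1, I): payoffs 2, 1 → best response Top.
Player 1 against (b1, O): payoffs 6, 5 → best response Top.
Player 1 against (b2, I): payoffs 2, 9 → best response Bottom.
Player 1 against (b2, O): payoffs 2, 7 → best response Bottom.
Player 1 against (b3, I): payoffs 6, 7 → best response Bottom.
Player 1 against (b3, O): payoffs 9, 5 → best response Top.
Player 2 against (Top, I): payoffs 6, 4, 7 → best response b3.
Player 2 against (Top, O): payoffs 6, 2, 3 → best response b1.
Player 2 against (Bottom, I): payoffs 8, 2, 3 → best response b1.
Player 2 against (Bottom, O): payoffs 7, 5, 4 → best response b1.
Player 3 against (Top, b1): payoffs 8, 3 → best response I.
Player 3 against (Top, b2): payoffs 5, 8 → best response O.
Player 3 against (Top, b3): payoffs 1, 7 → best response O.
Player 3 against (Bottom, b1): payoffs 3, 5 → best response O.
Player 3 against (Bottom, b2): payoffs 4, 1 → best response I.
Player 3 against (Bottom, b3): payoffs 0, 1 → best response O.
No profile is a mutual best response for all players.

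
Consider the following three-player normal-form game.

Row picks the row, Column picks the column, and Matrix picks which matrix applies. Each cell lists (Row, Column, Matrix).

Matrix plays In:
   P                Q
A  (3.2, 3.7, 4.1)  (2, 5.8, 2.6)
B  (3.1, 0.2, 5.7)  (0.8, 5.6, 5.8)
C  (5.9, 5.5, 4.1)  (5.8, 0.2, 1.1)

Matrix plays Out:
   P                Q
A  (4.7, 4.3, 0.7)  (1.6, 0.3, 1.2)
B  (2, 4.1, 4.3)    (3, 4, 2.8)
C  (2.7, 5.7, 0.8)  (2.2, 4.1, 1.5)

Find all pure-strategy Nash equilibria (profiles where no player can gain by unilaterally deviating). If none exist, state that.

For each player, find the best response to each opponent profile; mutual best responses are the pure NE.
Row against (P, In): payoffs 3.2, 3.1, 5.9 → best response C.
Row against (P, Out): payoffs 4.7, 2, 2.7 → best response A.
Row against (Q, In): payoffs 2, 0.8, 5.8 → best response C.
Row against (Q, Out): payoffs 1.6, 3, 2.2 → best response B.
Column against (A, In): payoffs 3.7, 5.8 → best response Q.
Column against (A, Out): payoffs 4.3, 0.3 → best response P.
Column against (B, In): payoffs 0.2, 5.6 → best response Q.
Column against (B, Out): payoffs 4.1, 4 → best response P.
Column against (C, In): payoffs 5.5, 0.2 → best response P.
Column against (C, Out): payoffs 5.7, 4.1 → best response P.
Matrix against (A, P): payoffs 4.1, 0.7 → best response In.
Matrix against (A, Q): payoffs 2.6, 1.2 → best response In.
Matrix against (B, P): payoffs 5.7, 4.3 → best response In.
Matrix against (B, Q): payoffs 5.8, 2.8 → best response In.
Matrix against (C, P): payoffs 4.1, 0.8 → best response In.
Matrix against (C, Q): payoffs 1.1, 1.5 → best response Out.
Mutual best responses: (C, P, In).

The unique pure-strategy Nash equilibrium is (C, P, In).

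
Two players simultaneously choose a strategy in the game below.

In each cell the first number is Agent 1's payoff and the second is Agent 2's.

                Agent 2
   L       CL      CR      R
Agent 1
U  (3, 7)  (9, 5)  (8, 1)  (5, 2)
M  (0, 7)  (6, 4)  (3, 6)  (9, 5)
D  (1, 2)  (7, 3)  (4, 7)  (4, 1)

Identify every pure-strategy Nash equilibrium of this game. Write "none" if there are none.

Agent 1 against L: payoffs 3, 0, 1 → best response U.
Agent 1 against CL: payoffs 9, 6, 7 → best response U.
Agent 1 against CR: payoffs 8, 3, 4 → best response U.
Agent 1 against R: payoffs 5, 9, 4 → best response M.
Agent 2 against U: payoffs 7, 5, 1, 2 → best response L.
Agent 2 against M: payoffs 7, 4, 6, 5 → best response L.
Agent 2 against D: payoffs 2, 3, 7, 1 → best response CR.
Mutual best responses: (U, L).

(U, L)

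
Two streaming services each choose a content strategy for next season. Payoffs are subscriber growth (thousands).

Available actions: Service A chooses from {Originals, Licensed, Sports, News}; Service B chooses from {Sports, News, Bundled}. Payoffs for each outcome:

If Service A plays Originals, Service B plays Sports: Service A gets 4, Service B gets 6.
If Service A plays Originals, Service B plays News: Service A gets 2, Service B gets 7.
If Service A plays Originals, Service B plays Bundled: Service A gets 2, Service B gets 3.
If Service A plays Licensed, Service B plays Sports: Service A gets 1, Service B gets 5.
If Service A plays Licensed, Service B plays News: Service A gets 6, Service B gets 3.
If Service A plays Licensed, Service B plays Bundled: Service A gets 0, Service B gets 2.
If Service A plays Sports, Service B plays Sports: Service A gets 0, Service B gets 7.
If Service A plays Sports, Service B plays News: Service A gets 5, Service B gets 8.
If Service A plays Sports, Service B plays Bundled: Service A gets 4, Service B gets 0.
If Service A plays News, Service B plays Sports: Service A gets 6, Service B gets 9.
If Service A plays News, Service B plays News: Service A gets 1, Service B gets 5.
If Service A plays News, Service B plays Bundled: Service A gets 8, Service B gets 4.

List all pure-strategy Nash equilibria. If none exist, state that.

Pure NE: (News, Sports)

Mark each player's best response to every combination of opponents' strategies; a profile where every player is best-responding is a pure Nash equilibrium.
Service A against Sports: payoffs 4, 1, 0, 6 → best response News.
Service A against News: payoffs 2, 6, 5, 1 → best response Licensed.
Service A against Bundled: payoffs 2, 0, 4, 8 → best response News.
Service B against Originals: payoffs 6, 7, 3 → best response News.
Service B against Licensed: payoffs 5, 3, 2 → best response Sports.
Service B against Sports: payoffs 7, 8, 0 → best response News.
Service B against News: payoffs 9, 5, 4 → best response Sports.
Mutual best responses: (News, Sports).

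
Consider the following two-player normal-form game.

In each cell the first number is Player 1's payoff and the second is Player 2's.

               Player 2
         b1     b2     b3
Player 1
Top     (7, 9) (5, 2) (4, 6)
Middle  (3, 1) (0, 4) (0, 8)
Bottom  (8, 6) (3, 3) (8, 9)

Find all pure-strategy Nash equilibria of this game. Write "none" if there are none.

Pure NE: (Bottom, b3)

Player 1 against b1: payoffs 7, 3, 8 → best response Bottom.
Player 1 against b2: payoffs 5, 0, 3 → best response Top.
Player 1 against b3: payoffs 4, 0, 8 → best response Bottom.
Player 2 against Top: payoffs 9, 2, 6 → best response b1.
Player 2 against Middle: payoffs 1, 4, 8 → best response b3.
Player 2 against Bottom: payoffs 6, 3, 9 → best response b3.
Mutual best responses: (Bottom, b3).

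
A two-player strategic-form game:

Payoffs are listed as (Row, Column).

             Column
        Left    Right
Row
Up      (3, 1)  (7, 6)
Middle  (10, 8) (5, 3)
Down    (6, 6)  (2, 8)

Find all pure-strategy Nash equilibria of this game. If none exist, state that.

Row against Left: payoffs 3, 10, 6 → best response Middle.
Row against Right: payoffs 7, 5, 2 → best response Up.
Column against Up: payoffs 1, 6 → best response Right.
Column against Middle: payoffs 8, 3 → best response Left.
Column against Down: payoffs 6, 8 → best response Right.
Mutual best responses: (Up, Right); (Middle, Left).

(Up, Right) and (Middle, Left)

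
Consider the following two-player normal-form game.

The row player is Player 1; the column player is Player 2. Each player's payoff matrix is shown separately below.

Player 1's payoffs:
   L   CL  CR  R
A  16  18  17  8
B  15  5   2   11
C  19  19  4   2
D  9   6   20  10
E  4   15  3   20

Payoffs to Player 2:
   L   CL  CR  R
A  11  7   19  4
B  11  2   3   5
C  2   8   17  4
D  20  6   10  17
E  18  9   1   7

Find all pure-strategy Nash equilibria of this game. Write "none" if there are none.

(A, L): Player 1 can switch to C (16 → 19). Not NE.
(A, CL): Player 1 can switch to C (18 → 19). Not NE.
(A, CR): Player 1 can switch to D (17 → 20). Not NE.
(A, R): Player 1 can switch to B (8 → 11). Not NE.
(B, L): Player 1 can switch to A (15 → 16). Not NE.
(B, CL): Player 1 can switch to A (5 → 18). Not NE.
(B, CR): Player 1 can switch to A (2 → 17). Not NE.
(B, R): Player 1 can switch to E (11 → 20). Not NE.
(C, L): Player 2 can switch to CL (2 → 8). Not NE.
(C, CL): Player 2 can switch to CR (8 → 17). Not NE.
(The remaining 10 profiles each have a profitable deviation by the same check.)

No pure-strategy Nash equilibrium.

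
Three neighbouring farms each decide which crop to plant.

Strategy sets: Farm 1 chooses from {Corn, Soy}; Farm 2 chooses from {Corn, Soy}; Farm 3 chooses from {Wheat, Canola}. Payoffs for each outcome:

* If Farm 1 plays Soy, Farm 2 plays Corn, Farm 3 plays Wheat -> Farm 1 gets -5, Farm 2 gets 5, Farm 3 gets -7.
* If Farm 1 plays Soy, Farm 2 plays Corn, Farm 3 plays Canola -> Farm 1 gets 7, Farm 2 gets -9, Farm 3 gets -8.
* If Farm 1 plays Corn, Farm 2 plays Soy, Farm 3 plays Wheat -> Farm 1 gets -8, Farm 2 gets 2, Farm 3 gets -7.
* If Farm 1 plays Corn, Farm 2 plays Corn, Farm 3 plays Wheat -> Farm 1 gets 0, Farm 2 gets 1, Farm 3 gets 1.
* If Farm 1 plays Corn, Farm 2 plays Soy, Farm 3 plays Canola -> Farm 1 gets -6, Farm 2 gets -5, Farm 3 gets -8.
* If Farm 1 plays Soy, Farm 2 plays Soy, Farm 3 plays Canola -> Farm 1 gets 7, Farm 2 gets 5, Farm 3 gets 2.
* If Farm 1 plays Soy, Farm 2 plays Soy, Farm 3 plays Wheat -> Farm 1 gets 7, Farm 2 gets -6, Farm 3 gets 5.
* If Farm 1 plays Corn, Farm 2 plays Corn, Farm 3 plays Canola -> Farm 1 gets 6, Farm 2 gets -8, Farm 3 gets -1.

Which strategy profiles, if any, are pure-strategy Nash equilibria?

There is no pure-strategy Nash equilibrium.

Mark each player's best response to every combination of opponents' strategies; a profile where every player is best-responding is a pure Nash equilibrium.
Farm 1 against (Corn, Wheat): payoffs 0, -5 → best response Corn.
Farm 1 against (Corn, Canola): payoffs 6, 7 → best response Soy.
Farm 1 against (Soy, Wheat): payoffs -8, 7 → best response Soy.
Farm 1 against (Soy, Canola): payoffs -6, 7 → best response Soy.
Farm 2 against (Corn, Wheat): payoffs 1, 2 → best response Soy.
Farm 2 against (Corn, Canola): payoffs -8, -5 → best response Soy.
Farm 2 against (Soy, Wheat): payoffs 5, -6 → best response Corn.
Farm 2 against (Soy, Canola): payoffs -9, 5 → best response Soy.
Farm 3 against (Corn, Corn): payoffs 1, -1 → best response Wheat.
Farm 3 against (Corn, Soy): payoffs -7, -8 → best response Wheat.
Farm 3 against (Soy, Corn): payoffs -7, -8 → best response Wheat.
Farm 3 against (Soy, Soy): payoffs 5, 2 → best response Wheat.
No profile is a mutual best response for all players.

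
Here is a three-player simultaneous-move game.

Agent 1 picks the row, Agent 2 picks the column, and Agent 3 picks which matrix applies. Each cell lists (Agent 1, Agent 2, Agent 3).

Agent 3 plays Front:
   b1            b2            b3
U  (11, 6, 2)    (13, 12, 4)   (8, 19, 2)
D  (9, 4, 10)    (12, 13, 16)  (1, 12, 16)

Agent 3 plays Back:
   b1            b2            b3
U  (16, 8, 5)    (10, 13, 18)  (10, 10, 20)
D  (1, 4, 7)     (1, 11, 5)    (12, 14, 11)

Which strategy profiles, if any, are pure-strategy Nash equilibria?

The unique pure-strategy Nash equilibrium is (U, b2, Back).

Agent 1 against (b1, Front): payoffs 11, 9 → best response U.
Agent 1 against (b1, Back): payoffs 16, 1 → best response U.
Agent 1 against (b2, Front): payoffs 13, 12 → best response U.
Agent 1 against (b2, Back): payoffs 10, 1 → best response U.
Agent 1 against (b3, Front): payoffs 8, 1 → best response U.
Agent 1 against (b3, Back): payoffs 10, 12 → best response D.
Agent 2 against (U, Front): payoffs 6, 12, 19 → best response b3.
Agent 2 against (U, Back): payoffs 8, 13, 10 → best response b2.
Agent 2 against (D, Front): payoffs 4, 13, 12 → best response b2.
Agent 2 against (D, Back): payoffs 4, 11, 14 → best response b3.
Agent 3 against (U, b1): payoffs 2, 5 → best response Back.
Agent 3 against (U, b2): payoffs 4, 18 → best response Back.
Agent 3 against (U, b3): payoffs 2, 20 → best response Back.
Agent 3 against (D, b1): payoffs 10, 7 → best response Front.
Agent 3 against (D, b2): payoffs 16, 5 → best response Front.
Agent 3 against (D, b3): payoffs 16, 11 → best response Front.
Mutual best responses: (U, b2, Back).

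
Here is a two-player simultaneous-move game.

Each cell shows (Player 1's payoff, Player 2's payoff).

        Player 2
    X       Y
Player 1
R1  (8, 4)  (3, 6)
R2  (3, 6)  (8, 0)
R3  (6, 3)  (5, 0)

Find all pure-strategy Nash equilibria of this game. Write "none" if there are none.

No pure-strategy Nash equilibrium.

(R1, X): Player 2 can switch to Y (4 → 6). Not NE.
(R1, Y): Player 1 can switch to R2 (3 → 8). Not NE.
(R2, X): Player 1 can switch to R1 (3 → 8). Not NE.
(R2, Y): Player 2 can switch to X (0 → 6). Not NE.
(R3, X): Player 1 can switch to R1 (6 → 8). Not NE.
(R3, Y): Player 1 can switch to R2 (5 → 8). Not NE.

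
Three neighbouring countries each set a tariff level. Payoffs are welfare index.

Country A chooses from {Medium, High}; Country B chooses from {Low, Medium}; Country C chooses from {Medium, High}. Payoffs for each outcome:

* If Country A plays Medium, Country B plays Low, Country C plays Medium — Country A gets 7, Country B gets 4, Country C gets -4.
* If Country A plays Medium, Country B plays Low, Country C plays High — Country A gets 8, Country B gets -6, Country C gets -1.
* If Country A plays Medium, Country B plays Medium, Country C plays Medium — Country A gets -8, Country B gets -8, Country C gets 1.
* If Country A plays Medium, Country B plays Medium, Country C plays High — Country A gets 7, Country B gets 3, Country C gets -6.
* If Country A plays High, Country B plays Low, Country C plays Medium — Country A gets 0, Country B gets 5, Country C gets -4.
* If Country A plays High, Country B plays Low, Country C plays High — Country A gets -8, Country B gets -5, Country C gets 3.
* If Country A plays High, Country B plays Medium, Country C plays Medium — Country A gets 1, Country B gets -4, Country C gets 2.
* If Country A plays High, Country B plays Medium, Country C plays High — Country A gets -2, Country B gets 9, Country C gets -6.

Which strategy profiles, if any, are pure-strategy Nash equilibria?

Mark each player's best response to every combination of opponents' strategies; a profile where every player is best-responding is a pure Nash equilibrium.
Country A against (Low, Medium): payoffs 7, 0 → best response Medium.
Country A against (Low, High): payoffs 8, -8 → best response Medium.
Country A against (Medium, Medium): payoffs -8, 1 → best response High.
Country A against (Medium, High): payoffs 7, -2 → best response Medium.
Country B against (Medium, Medium): payoffs 4, -8 → best response Low.
Country B against (Medium, High): payoffs -6, 3 → best response Medium.
Country B against (High, Medium): payoffs 5, -4 → best response Low.
Country B against (High, High): payoffs -5, 9 → best response Medium.
Country C against (Medium, Low): payoffs -4, -1 → best response High.
Country C against (Medium, Medium): payoffs 1, -6 → best response Medium.
Country C against (High, Low): payoffs -4, 3 → best response High.
Country C against (High, Medium): payoffs 2, -6 → best response Medium.
No profile is a mutual best response for all players.

This game has no pure Nash equilibrium.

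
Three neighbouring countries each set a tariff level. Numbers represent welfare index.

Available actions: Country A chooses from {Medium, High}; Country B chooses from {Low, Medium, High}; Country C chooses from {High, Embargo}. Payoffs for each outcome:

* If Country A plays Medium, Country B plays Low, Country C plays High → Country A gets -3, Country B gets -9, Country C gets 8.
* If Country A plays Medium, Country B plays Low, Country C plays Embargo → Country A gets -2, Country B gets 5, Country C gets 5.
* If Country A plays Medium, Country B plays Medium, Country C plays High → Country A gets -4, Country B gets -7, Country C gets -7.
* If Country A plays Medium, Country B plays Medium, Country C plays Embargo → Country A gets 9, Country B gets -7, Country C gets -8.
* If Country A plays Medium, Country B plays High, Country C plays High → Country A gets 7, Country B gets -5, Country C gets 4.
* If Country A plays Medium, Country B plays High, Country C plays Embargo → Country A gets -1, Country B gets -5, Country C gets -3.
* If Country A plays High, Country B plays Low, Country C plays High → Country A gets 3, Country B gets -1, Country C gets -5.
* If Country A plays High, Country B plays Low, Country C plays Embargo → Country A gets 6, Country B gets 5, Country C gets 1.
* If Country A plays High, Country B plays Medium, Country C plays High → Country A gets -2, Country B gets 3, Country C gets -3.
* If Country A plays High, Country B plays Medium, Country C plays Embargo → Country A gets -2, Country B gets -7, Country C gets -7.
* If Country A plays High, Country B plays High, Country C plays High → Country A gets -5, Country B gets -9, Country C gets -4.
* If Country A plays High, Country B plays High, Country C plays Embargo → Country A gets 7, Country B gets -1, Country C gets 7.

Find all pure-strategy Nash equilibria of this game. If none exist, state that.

Country A against (Low, High): payoffs -3, 3 → best response High.
Country A against (Low, Embargo): payoffs -2, 6 → best response High.
Country A against (Medium, High): payoffs -4, -2 → best response High.
Country A against (Medium, Embargo): payoffs 9, -2 → best response Medium.
Country A against (High, High): payoffs 7, -5 → best response Medium.
Country A against (High, Embargo): payoffs -1, 7 → best response High.
Country B against (Medium, High): payoffs -9, -7, -5 → best response High.
Country B against (Medium, Embargo): payoffs 5, -7, -5 → best response Low.
Country B against (High, High): payoffs -1, 3, -9 → best response Medium.
Country B against (High, Embargo): payoffs 5, -7, -1 → best response Low.
Country C against (Medium, Low): payoffs 8, 5 → best response High.
Country C against (Medium, Medium): payoffs -7, -8 → best response High.
Country C against (Medium, High): payoffs 4, -3 → best response High.
Country C against (High, Low): payoffs -5, 1 → best response Embargo.
Country C against (High, Medium): payoffs -3, -7 → best response High.
Country C against (High, High): payoffs -4, 7 → best response Embargo.
Mutual best responses: (Medium, High, High); (High, Low, Embargo); (High, Medium, High).

Pure-strategy Nash equilibria: (Medium, High, High); (High, Low, Embargo); (High, Medium, High)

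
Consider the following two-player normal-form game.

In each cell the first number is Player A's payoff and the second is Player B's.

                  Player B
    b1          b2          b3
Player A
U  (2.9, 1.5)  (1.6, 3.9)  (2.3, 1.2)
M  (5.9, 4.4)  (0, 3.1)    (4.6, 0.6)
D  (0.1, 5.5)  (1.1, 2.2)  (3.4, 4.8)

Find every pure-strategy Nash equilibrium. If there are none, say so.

The pure Nash equilibria are (U, b2); (M, b1).

Player A against b1: payoffs 2.9, 5.9, 0.1 → best response M.
Player A against b2: payoffs 1.6, 0, 1.1 → best response U.
Player A against b3: payoffs 2.3, 4.6, 3.4 → best response M.
Player B against U: payoffs 1.5, 3.9, 1.2 → best response b2.
Player B against M: payoffs 4.4, 3.1, 0.6 → best response b1.
Player B against D: payoffs 5.5, 2.2, 4.8 → best response b1.
Mutual best responses: (U, b2); (M, b1).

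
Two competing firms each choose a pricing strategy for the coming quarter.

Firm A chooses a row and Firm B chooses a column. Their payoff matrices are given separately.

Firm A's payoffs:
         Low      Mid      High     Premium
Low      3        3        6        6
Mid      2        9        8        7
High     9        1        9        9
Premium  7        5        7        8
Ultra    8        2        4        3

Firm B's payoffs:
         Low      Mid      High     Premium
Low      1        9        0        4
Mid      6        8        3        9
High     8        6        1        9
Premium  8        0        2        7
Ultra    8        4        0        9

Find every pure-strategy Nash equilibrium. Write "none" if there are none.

Pure NE: (High, Premium)

(Low, Low): Firm A can switch to High (3 → 9). Not NE.
(Low, Mid): Firm A can switch to Mid (3 → 9). Not NE.
(Low, High): Firm A can switch to Mid (6 → 8). Not NE.
(Low, Premium): Firm A can switch to Mid (6 → 7). Not NE.
(Mid, Low): Firm A can switch to Low (2 → 3). Not NE.
(Mid, Mid): Firm B can switch to Premium (8 → 9). Not NE.
(Mid, High): Firm A can switch to High (8 → 9). Not NE.
(Mid, Premium): Firm A can switch to High (7 → 9). Not NE.
(High, Premium): Firm A gets 9, best alternative 8; Firm B gets 9, best alternative 8. No profitable deviation — NE.
(The remaining 11 profiles each have a profitable deviation by the same check.)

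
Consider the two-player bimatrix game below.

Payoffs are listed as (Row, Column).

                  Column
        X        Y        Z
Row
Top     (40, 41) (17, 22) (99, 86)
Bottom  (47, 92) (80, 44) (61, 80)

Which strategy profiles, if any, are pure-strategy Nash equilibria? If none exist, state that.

Pure-strategy Nash equilibria: (Top, Z); (Bottom, X)

Row against X: payoffs 40, 47 → best response Bottom.
Row against Y: payoffs 17, 80 → best response Bottom.
Row against Z: payoffs 99, 61 → best response Top.
Column against Top: payoffs 41, 22, 86 → best response Z.
Column against Bottom: payoffs 92, 44, 80 → best response X.
Mutual best responses: (Top, Z); (Bottom, X).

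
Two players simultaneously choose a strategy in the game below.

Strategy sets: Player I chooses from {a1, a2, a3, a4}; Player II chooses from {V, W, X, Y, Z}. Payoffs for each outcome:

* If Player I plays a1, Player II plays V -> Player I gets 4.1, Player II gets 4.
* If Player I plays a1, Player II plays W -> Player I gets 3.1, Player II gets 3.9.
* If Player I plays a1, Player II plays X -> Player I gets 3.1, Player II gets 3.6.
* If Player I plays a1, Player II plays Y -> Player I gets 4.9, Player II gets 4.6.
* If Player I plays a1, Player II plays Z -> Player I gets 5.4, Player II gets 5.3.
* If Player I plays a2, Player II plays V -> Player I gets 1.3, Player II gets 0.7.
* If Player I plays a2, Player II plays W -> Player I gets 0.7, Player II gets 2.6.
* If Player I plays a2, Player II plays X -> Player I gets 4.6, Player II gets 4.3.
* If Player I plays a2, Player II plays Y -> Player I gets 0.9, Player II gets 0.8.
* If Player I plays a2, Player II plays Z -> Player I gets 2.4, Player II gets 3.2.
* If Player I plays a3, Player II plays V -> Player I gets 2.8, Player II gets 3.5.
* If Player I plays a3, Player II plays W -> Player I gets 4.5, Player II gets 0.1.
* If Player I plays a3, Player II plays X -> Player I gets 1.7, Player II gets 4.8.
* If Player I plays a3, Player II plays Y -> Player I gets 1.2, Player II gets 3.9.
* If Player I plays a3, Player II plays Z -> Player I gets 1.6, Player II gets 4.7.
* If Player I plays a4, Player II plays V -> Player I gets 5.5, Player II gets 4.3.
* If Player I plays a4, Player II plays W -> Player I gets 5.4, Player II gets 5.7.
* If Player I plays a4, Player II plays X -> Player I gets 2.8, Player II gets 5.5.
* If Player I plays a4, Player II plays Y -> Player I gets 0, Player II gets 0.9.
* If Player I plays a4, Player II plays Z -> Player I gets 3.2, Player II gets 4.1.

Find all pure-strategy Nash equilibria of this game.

Player I against V: payoffs 4.1, 1.3, 2.8, 5.5 → best response a4.
Player I against W: payoffs 3.1, 0.7, 4.5, 5.4 → best response a4.
Player I against X: payoffs 3.1, 4.6, 1.7, 2.8 → best response a2.
Player I against Y: payoffs 4.9, 0.9, 1.2, 0 → best response a1.
Player I against Z: payoffs 5.4, 2.4, 1.6, 3.2 → best response a1.
Player II against a1: payoffs 4, 3.9, 3.6, 4.6, 5.3 → best response Z.
Player II against a2: payoffs 0.7, 2.6, 4.3, 0.8, 3.2 → best response X.
Player II against a3: payoffs 3.5, 0.1, 4.8, 3.9, 4.7 → best response X.
Player II against a4: payoffs 4.3, 5.7, 5.5, 0.9, 4.1 → best response W.
Mutual best responses: (a1, Z); (a2, X); (a4, W).

Pure-strategy Nash equilibria: (a1, Z) and (a2, X) and (a4, W)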